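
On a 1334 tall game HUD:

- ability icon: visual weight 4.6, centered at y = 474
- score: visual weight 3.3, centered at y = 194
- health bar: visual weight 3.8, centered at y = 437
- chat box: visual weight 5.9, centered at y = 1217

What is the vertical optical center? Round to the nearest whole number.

y ≈ 663

Weights sum to 4.6 + 3.3 + 3.8 + 5.9 = 17.6.
y: (4.6·474 + 3.3·194 + 3.8·437 + 5.9·1217) / 17.6 = 11661.5 / 17.6 ≈ 662.59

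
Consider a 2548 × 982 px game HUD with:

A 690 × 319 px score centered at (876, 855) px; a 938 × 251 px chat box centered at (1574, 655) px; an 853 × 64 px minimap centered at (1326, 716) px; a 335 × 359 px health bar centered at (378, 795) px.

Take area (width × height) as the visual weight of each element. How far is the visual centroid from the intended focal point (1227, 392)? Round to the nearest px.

≈ 393 px

Areas → weights: score 690·319 = 220110, chat box 938·251 = 235438, minimap 853·64 = 54592, health bar 335·359 = 120265; Σw = 630405.
x-moment: 220110·876 + 235438·1574 + 54592·1326 + 120265·378 = 681244934; centroid 681244934/630405 ≈ 1080.65.
y-moment: 220110·855 + 235438·655 + 54592·716 + 120265·795 = 477104487; centroid 477104487/630405 ≈ 756.82.
From (1227, 392): dx = -146.35, dy = 364.82, so the distance is √(dx²+dy²) ≈ 393.08.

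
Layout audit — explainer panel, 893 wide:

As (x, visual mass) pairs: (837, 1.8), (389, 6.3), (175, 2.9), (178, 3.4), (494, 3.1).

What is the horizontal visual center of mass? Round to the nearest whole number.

Weights sum to 1.8 + 6.3 + 2.9 + 3.4 + 3.1 = 17.5.
x-moment: 1.8·837 + 6.3·389 + 2.9·175 + 3.4·178 + 3.1·494 = 6601.4; centroid 6601.4/17.5 ≈ 377.22.

x ≈ 377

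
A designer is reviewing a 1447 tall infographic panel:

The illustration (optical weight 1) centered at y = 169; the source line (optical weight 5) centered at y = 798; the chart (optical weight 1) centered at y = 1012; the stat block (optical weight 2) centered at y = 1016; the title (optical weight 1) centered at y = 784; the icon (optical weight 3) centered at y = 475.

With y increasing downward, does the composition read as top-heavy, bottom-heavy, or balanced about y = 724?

Σw = 1 + 5 + 1 + 2 + 1 + 3 = 13.
y-moment: 1·169 + 5·798 + 1·1012 + 2·1016 + 1·784 + 3·475 = 9412; centroid 9412/13 ≈ 724.00.
That equals the midline 724 — balanced.

balanced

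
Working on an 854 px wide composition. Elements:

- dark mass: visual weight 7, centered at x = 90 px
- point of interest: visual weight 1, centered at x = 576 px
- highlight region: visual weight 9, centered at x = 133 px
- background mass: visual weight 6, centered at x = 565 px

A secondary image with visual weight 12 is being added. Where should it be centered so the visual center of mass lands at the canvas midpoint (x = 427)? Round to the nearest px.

After adding the secondary image, total weight = 7 + 1 + 9 + 6 + 12 = 35.
x: target moment 35×427 = 14945; current 7·90 + 1·576 + 9·133 + 6·565 = 5793; the secondary image supplies 9152, so x = 9152/12 ≈ 762.67.

x ≈ 763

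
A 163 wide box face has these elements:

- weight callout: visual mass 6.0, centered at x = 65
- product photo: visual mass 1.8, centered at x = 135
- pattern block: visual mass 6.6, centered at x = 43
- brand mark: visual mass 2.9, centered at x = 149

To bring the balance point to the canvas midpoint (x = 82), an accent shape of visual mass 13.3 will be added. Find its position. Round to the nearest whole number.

With the accent shape, Σw becomes 6.0 + 1.8 + 6.6 + 2.9 + 13.3 = 30.6.
x: need Σw·x = 30.6·82 = 2509.2. Existing = 6.0·65 + 1.8·135 + 6.6·43 + 2.9·149 = 1348.9. Remainder 1160.3 / 13.3 ≈ 87.24.

x ≈ 87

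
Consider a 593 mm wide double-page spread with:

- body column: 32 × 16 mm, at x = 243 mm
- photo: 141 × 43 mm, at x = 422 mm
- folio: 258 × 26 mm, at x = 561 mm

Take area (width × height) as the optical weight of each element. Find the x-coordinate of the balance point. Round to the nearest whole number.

Areas → weights: body column 32·16 = 512, photo 141·43 = 6063, folio 258·26 = 6708; Σw = 13283.
x-moment: 512·243 + 6063·422 + 6708·561 = 6446190; centroid 6446190/13283 ≈ 485.30.

x ≈ 485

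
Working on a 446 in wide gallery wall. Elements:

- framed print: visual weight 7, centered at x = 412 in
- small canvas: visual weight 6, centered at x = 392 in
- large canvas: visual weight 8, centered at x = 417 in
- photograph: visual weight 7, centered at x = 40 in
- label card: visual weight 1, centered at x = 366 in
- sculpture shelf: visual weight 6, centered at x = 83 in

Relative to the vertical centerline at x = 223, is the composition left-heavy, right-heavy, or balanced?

Σw = 7 + 6 + 8 + 7 + 1 + 6 = 35.
Σw·x = 9716; x̄ = 9716/35 ≈ 277.60.
277.6 vs midline 223 → right-heavy.

right-heavy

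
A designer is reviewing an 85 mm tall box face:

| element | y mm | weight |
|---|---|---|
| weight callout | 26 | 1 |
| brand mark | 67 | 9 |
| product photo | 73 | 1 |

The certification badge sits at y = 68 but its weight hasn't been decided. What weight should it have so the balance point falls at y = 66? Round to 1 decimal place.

w ≈ 12.0

Fixed elements: Σw = 1 + 9 + 1 = 11, Σw·y = 1·26 + 9·67 + 1·73 = 702.
For the centroid to hit 66: (702 + w·68) / (11 + w) = 66.
Solving: w = (66·11 − 702) / (68 − 66) = 24 / 2 ≈ 12.00.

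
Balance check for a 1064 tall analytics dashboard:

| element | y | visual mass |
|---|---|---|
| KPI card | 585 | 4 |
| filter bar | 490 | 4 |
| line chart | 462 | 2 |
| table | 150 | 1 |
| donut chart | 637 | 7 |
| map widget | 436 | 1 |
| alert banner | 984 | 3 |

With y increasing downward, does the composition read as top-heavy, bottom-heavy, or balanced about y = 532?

bottom-heavy

Total weight = 4 + 4 + 2 + 1 + 7 + 1 + 3 = 22.
y: moment 13221 / weight 22 ≈ 600.95
Since 601.0 is below (larger y than) 532, the composition reads bottom-heavy.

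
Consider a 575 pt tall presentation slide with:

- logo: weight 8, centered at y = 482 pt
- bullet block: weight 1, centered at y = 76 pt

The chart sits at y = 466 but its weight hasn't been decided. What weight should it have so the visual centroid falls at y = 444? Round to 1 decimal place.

Known weights sum to 8 + 1 = 9; their moment is 8·482 + 1·76 = 3932.
Set Σw·y/Σw = 444: (3932 + 466w) = 444·(9 + w).
Rearranging, w·(466 − 444) = 444·9 − 3932 = 64, so w ≈ 64/22 = 2.91.

w ≈ 2.9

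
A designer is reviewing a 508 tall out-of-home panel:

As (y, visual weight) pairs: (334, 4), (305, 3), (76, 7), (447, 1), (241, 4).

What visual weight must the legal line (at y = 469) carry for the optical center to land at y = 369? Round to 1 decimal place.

Existing Σw = 19 (4 + 3 + 7 + 1 + 4); existing moment 4·334 + 3·305 + 7·76 + 1·447 + 4·241 = 4194.
Balance at y = 369 requires (4194 + w·469) / (19 + w) = 369.
Solving: w = (369·19 − 4194) / (469 − 369) = 2817 / 100 ≈ 28.17.

w ≈ 28.2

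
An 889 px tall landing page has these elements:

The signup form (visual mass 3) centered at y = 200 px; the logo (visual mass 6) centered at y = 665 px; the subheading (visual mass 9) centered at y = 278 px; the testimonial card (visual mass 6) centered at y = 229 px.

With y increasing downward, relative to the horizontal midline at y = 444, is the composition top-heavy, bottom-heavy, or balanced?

Weights sum to 3 + 6 + 9 + 6 = 24.
Σw·y = 3·200 + 6·665 + 9·278 + 6·229 = 8466, so ȳ = 8466/24 ≈ 352.75.
Since 352.8 is above (smaller y than) 444, the composition reads top-heavy.

top-heavy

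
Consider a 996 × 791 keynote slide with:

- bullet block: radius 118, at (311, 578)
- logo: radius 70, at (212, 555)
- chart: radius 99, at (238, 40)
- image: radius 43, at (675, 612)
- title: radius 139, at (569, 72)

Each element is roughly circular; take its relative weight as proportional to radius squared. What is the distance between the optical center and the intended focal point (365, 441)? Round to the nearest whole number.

r² weights: bullet block 118² = 13924, logo 70² = 4900, chart 99² = 9801, image 43² = 1849, title 139² = 19321. Total = 49795.
x: (13924·311 + 4900·212 + 9801·238 + 1849·675 + 19321·569) / 49795 = 19943526 / 49795 ≈ 400.51
y: (13924·578 + 4900·555 + 9801·40 + 1849·612 + 19321·72) / 49795 = 13682312 / 49795 ≈ 274.77
From (365, 441): dx = 35.51, dy = -166.23, so the distance is √(dx²+dy²) ≈ 169.98.

≈ 170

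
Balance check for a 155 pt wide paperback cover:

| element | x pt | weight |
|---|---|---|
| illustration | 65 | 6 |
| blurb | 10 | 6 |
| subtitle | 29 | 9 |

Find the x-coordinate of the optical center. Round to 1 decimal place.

Weights sum to 6 + 6 + 9 = 21.
Σw·x = 6·65 + 6·10 + 9·29 = 711, so x̄ = 711/21 ≈ 33.86.

x ≈ 33.9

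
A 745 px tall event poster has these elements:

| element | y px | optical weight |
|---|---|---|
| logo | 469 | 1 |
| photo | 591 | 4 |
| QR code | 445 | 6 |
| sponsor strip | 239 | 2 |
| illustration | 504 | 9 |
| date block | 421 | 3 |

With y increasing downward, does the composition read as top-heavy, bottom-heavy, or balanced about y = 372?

bottom-heavy

Weights sum to 1 + 4 + 6 + 2 + 9 + 3 = 25.
Σw·y = 1·469 + 4·591 + 6·445 + 2·239 + 9·504 + 3·421 = 11780, so ȳ = 11780/25 ≈ 471.20.
Since 471.2 is below (larger y than) 372, the composition reads bottom-heavy.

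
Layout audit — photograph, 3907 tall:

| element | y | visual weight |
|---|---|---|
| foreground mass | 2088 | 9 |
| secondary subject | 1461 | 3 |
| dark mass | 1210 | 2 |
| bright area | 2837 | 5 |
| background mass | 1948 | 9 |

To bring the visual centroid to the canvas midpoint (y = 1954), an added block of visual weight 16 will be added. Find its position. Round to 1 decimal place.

y ≈ 1791.5

With the added block, Σw becomes 9 + 3 + 2 + 5 + 9 + 16 = 44.
y: target moment 44×1954 = 85976; current 9·2088 + 3·1461 + 2·1210 + 5·2837 + 9·1948 = 57312; the added block supplies 28664, so y = 28664/16 ≈ 1791.50.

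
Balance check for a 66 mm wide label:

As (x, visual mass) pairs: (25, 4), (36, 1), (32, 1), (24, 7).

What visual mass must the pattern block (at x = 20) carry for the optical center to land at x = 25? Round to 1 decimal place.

w ≈ 2.2

Fixed elements: Σw = 4 + 1 + 1 + 7 = 13, Σw·x = 4·25 + 1·36 + 1·32 + 7·24 = 336.
For the centroid to hit 25: (336 + w·20) / (13 + w) = 25.
Rearranging, w·(20 − 25) = 25·13 − 336 = -11, so w ≈ -11/-5 = 2.20.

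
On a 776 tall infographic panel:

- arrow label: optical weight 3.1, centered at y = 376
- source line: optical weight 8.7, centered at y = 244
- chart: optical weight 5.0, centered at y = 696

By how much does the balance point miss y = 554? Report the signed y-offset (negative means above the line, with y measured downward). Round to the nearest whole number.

Σw = 3.1 + 8.7 + 5.0 = 16.8.
Σw·y = 3.1·376 + 8.7·244 + 5.0·696 = 6768.4, so ȳ = 6768.4/16.8 ≈ 402.88.
Difference: 402.88 − 554 ≈ -151.12.

≈ -151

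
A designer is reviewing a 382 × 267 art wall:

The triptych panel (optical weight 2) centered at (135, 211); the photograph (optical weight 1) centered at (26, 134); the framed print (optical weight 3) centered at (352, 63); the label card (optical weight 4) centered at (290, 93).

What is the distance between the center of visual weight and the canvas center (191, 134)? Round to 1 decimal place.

Σw = 2 + 1 + 3 + 4 = 10.
x-moment: 2·135 + 1·26 + 3·352 + 4·290 = 2512; centroid 2512/10 ≈ 251.20.
y-moment: 2·211 + 1·134 + 3·63 + 4·93 = 1117; centroid 1117/10 ≈ 111.70.
Offset from (191, 134): Δx ≈ 60.20, Δy ≈ -22.30; distance = √(Δx² + Δy²) ≈ 64.20.

≈ 64.2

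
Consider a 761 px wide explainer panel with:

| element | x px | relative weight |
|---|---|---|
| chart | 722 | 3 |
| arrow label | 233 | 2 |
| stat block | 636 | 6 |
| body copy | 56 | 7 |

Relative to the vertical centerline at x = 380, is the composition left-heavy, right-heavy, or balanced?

balanced

Total weight = 3 + 2 + 6 + 7 = 18.
x-moment: 3·722 + 2·233 + 6·636 + 7·56 = 6840; centroid 6840/18 ≈ 380.00.
That equals the midline 380 — balanced.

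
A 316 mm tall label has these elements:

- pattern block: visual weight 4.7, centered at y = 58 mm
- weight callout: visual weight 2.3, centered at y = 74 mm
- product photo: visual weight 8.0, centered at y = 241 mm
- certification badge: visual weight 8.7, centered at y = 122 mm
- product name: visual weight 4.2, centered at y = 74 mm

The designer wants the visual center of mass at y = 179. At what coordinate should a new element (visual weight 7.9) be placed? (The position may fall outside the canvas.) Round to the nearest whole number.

y ≈ 337

With the new element, Σw becomes 4.7 + 2.3 + 8.0 + 8.7 + 4.2 + 7.9 = 35.8.
y: need Σw·y = 35.8·179 = 6408.2. Existing = 4.7·58 + 2.3·74 + 8.0·241 + 8.7·122 + 4.2·74 = 3743.0. Remainder 2665.2 / 7.9 ≈ 337.37.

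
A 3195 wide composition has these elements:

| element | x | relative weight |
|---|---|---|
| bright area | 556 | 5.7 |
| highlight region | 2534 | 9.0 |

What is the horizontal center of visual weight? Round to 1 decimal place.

Total weight = 5.7 + 9.0 = 14.7.
x: (5.7·556 + 9.0·2534) / 14.7 = 25975.2 / 14.7 ≈ 1767.02

x ≈ 1767.0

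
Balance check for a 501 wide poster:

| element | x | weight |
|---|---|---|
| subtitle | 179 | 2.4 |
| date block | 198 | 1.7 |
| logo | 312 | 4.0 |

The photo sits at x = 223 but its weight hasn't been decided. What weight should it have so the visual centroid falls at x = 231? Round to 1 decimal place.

Existing Σw = 8.1 (2.4 + 1.7 + 4.0); existing moment 2.4·179 + 1.7·198 + 4.0·312 = 2014.2.
For the centroid to hit 231: (2014.2 + w·223) / (8.1 + w) = 231.
Solving: w = (231·8.1 − 2014.2) / (223 − 231) = -143.1 / -8 ≈ 17.89.

w ≈ 17.9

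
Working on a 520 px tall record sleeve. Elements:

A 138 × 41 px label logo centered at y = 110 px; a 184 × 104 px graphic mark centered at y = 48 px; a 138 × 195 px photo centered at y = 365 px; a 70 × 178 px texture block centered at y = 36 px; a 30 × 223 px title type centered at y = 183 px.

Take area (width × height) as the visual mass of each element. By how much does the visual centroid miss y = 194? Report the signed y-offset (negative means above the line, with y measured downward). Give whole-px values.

≈ -10 px

Taking area as weight: label logo 138·41 = 5658, graphic mark 184·104 = 19136, photo 138·195 = 26910, texture block 70·178 = 12460, title type 30·223 = 6690. Sum 70854.
y: (5658·110 + 19136·48 + 26910·365 + 12460·36 + 6690·183) / 70854 = 13035888 / 70854 ≈ 183.98
Difference: 183.98 − 194 ≈ -10.02.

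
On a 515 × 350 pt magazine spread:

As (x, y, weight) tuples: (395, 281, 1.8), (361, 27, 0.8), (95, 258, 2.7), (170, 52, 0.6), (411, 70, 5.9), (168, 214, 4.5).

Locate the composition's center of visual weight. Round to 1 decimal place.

(278.5, 161.4)

Weights sum to 1.8 + 0.8 + 2.7 + 0.6 + 5.9 + 4.5 = 16.3.
Σw·x = 4539.2; x̄ = 4539.2/16.3 ≈ 278.48.
Σw·y = 2631.2; ȳ = 2631.2/16.3 ≈ 161.42.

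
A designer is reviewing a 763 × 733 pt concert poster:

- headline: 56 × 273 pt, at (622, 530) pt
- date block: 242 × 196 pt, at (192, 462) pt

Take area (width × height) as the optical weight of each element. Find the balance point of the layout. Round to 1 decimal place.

Areas: headline 56·273 = 15288, date block 242·196 = 47432. Total weight = 62720.
Σw·x = 15288·622 + 47432·192 = 18616080, so x̄ = 18616080/62720 ≈ 296.81.
Σw·y = 15288·530 + 47432·462 = 30016224, so ȳ = 30016224/62720 ≈ 478.57.

(296.8, 478.6)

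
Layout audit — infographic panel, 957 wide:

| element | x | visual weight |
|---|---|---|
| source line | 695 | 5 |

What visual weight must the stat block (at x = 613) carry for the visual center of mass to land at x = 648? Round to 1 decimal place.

Known: weight 5 with moment 5·695 = 3475.
For the centroid to hit 648: (3475 + w·613) / (5 + w) = 648.
Solving: w = (648·5 − 3475) / (613 − 648) = -235 / -35 ≈ 6.71.

w ≈ 6.7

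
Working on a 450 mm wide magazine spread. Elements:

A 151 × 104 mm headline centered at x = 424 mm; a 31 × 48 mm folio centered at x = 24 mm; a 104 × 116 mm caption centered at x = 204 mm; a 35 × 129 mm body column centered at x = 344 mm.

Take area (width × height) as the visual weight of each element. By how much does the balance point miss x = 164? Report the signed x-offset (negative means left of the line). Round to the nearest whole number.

≈ 153 mm

Areas → weights: headline 151·104 = 15704, folio 31·48 = 1488, caption 104·116 = 12064, body column 35·129 = 4515; Σw = 33771.
x: (15704·424 + 1488·24 + 12064·204 + 4515·344) / 33771 = 10708424 / 33771 ≈ 317.09
Against x = 164, that's 317.09 − 164 = 153.09.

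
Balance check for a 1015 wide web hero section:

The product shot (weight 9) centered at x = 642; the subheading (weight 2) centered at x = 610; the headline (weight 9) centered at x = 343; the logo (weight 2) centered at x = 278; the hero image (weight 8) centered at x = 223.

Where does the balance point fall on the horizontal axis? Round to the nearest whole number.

Σw = 9 + 2 + 9 + 2 + 8 = 30.
Σw·x = 9·642 + 2·610 + 9·343 + 2·278 + 8·223 = 12425, so x̄ = 12425/30 ≈ 414.17.

x ≈ 414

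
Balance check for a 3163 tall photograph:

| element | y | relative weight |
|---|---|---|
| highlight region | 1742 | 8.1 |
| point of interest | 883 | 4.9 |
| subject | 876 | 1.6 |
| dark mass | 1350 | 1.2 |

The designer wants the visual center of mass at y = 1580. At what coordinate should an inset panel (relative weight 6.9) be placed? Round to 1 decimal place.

With the inset panel, Σw becomes 8.1 + 4.9 + 1.6 + 1.2 + 6.9 = 22.7.
y: need Σw·y = 22.7·1580 = 35866.0. Existing = 8.1·1742 + 4.9·883 + 1.6·876 + 1.2·1350 = 21458.5. Remainder 14407.5 / 6.9 ≈ 2088.04.

y ≈ 2088.0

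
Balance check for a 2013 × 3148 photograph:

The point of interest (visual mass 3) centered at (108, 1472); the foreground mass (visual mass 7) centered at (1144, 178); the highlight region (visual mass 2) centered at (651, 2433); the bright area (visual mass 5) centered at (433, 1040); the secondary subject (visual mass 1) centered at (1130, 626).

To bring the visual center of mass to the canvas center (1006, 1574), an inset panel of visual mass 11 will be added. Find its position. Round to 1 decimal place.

(1476.8, 2662.9)

New total weight: (3 + 7 + 2 + 5 + 1) + 11 = 29.
Along x: (12929 + 11·x) / 29 = 1006 (existing moment 3·108 + 7·1144 + 2·651 + 5·433 + 1·1130 = 12929) ⇒ x = (29174 − 12929) / 11 ≈ 1476.82.
Along y: (16354 + 11·y) / 29 = 1574 (existing moment 3·1472 + 7·178 + 2·2433 + 5·1040 + 1·626 = 16354) ⇒ y = (45646 − 16354) / 11 ≈ 2662.91.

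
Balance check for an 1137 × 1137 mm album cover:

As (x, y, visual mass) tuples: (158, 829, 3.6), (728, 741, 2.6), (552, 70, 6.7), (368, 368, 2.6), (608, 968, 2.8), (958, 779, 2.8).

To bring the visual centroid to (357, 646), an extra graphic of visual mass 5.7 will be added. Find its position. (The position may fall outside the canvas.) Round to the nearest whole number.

With the extra graphic, Σw becomes 3.6 + 2.6 + 6.7 + 2.6 + 2.8 + 2.8 + 5.7 = 26.8.
Along x: (11501.6 + 5.7·x) / 26.8 = 357 (existing moment 3.6·158 + 2.6·728 + 6.7·552 + 2.6·368 + 2.8·608 + 2.8·958 = 11501.6) ⇒ x = (9567.6 − 11501.6) / 5.7 ≈ -339.30.
Along y: (11228.4 + 5.7·y) / 26.8 = 646 (existing moment 3.6·829 + 2.6·741 + 6.7·70 + 2.6·368 + 2.8·968 + 2.8·779 = 11228.4) ⇒ y = (17312.8 − 11228.4) / 5.7 ≈ 1067.44.

(-339, 1067)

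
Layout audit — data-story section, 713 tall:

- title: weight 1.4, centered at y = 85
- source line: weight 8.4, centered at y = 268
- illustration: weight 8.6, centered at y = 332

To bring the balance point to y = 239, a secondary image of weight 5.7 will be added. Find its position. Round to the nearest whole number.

After adding the secondary image, total weight = 1.4 + 8.4 + 8.6 + 5.7 = 24.1.
Along y: (5225.4 + 5.7·y) / 24.1 = 239 (existing moment 1.4·85 + 8.4·268 + 8.6·332 = 5225.4) ⇒ y = (5759.9 − 5225.4) / 5.7 ≈ 93.77.

y ≈ 94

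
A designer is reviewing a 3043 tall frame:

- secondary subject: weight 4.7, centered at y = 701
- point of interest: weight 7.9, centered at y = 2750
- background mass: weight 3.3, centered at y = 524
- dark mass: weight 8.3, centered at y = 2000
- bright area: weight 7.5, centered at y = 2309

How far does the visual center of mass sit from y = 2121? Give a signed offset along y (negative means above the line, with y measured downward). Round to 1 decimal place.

≈ -207.2

Σw = 4.7 + 7.9 + 3.3 + 8.3 + 7.5 = 31.7.
y-moment: 4.7·701 + 7.9·2750 + 3.3·524 + 8.3·2000 + 7.5·2309 = 60666.4; centroid 60666.4/31.7 ≈ 1913.77.
Difference: 1913.77 − 2121 ≈ -207.23.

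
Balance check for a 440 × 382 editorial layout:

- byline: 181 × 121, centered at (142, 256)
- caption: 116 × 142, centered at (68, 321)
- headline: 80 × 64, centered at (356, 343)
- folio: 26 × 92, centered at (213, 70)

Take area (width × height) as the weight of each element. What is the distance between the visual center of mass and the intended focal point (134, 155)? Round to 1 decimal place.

≈ 124.7

Taking area as weight: byline 181·121 = 21901, caption 116·142 = 16472, headline 80·64 = 5120, folio 26·92 = 2392. Sum 45885.
x-moment: 21901·142 + 16472·68 + 5120·356 + 2392·213 = 6562254; centroid 6562254/45885 ≈ 143.02.
y-moment: 21901·256 + 16472·321 + 5120·343 + 2392·70 = 12817768; centroid 12817768/45885 ≈ 279.35.
From (134, 155): dx = 9.02, dy = 124.35, so the distance is √(dx²+dy²) ≈ 124.67.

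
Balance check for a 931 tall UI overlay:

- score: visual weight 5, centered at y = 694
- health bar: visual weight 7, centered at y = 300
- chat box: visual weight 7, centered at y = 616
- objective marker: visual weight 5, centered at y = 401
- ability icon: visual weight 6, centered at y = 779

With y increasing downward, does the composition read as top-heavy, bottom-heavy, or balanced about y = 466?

Σw = 5 + 7 + 7 + 5 + 6 = 30.
Σw·y = 5·694 + 7·300 + 7·616 + 5·401 + 6·779 = 16561, so ȳ = 16561/30 ≈ 552.03.
552.0 vs midline 466 → bottom-heavy.

bottom-heavy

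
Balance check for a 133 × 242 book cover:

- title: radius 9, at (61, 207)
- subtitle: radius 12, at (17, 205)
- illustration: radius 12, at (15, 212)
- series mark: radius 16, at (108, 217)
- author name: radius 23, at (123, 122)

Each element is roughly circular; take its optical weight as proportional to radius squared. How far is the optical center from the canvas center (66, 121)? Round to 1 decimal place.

≈ 54.5

r² weights: title 9² = 81, subtitle 12² = 144, illustration 12² = 144, series mark 16² = 256, author name 23² = 529. Total = 1154.
x: (81·61 + 144·17 + 144·15 + 256·108 + 529·123) / 1154 = 102264 / 1154 ≈ 88.62
y: (81·207 + 144·205 + 144·212 + 256·217 + 529·122) / 1154 = 196905 / 1154 ≈ 170.63
Offset from (66, 121): Δx ≈ 22.62, Δy ≈ 49.63; distance = √(Δx² + Δy²) ≈ 54.54.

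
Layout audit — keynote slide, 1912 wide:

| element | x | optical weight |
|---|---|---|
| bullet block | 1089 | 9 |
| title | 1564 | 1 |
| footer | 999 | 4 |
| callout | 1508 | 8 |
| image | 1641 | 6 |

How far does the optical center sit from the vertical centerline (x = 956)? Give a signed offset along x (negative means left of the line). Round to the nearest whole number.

≈ 375

Weights sum to 9 + 1 + 4 + 8 + 6 = 28.
x: (9·1089 + 1·1564 + 4·999 + 8·1508 + 6·1641) / 28 = 37271 / 28 ≈ 1331.11
Against x = 956, that's 1331.11 − 956 = 375.11.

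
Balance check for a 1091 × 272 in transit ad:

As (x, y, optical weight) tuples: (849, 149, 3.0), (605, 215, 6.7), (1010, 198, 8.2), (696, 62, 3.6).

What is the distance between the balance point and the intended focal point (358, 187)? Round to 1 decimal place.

Weights sum to 3.0 + 6.7 + 8.2 + 3.6 = 21.5.
Σw·x = 3.0·849 + 6.7·605 + 8.2·1010 + 3.6·696 = 17388.1, so x̄ = 17388.1/21.5 ≈ 808.75.
Σw·y = 3.0·149 + 6.7·215 + 8.2·198 + 3.6·62 = 3734.3, so ȳ = 3734.3/21.5 ≈ 173.69.
Relative to (358, 187): Δ = (450.75, -13.31); |Δ| = √(450.75² + -13.31²) ≈ 450.95.

≈ 450.9 in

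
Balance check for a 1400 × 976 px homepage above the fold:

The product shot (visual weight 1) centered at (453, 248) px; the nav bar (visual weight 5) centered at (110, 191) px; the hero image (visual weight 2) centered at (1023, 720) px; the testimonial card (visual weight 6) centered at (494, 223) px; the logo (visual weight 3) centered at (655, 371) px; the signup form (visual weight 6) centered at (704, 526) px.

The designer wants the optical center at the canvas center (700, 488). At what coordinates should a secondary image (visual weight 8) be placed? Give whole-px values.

(1187, 860)

With the secondary image, Σw becomes 1 + 5 + 2 + 6 + 3 + 6 + 8 = 31.
x: need Σw·x = 31·700 = 21700. Existing = 1·453 + 5·110 + 2·1023 + 6·494 + 3·655 + 6·704 = 12202. Remainder 9498 / 8 ≈ 1187.25.
y: need Σw·y = 31·488 = 15128. Existing = 1·248 + 5·191 + 2·720 + 6·223 + 3·371 + 6·526 = 8250. Remainder 6878 / 8 ≈ 859.75.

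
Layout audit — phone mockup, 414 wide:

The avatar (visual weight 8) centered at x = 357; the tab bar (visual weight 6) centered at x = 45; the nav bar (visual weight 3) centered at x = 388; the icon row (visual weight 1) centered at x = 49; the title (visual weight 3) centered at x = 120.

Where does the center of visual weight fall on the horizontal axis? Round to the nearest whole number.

Weights sum to 8 + 6 + 3 + 1 + 3 = 21.
Σw·x = 8·357 + 6·45 + 3·388 + 1·49 + 3·120 = 4699, so x̄ = 4699/21 ≈ 223.76.

x ≈ 224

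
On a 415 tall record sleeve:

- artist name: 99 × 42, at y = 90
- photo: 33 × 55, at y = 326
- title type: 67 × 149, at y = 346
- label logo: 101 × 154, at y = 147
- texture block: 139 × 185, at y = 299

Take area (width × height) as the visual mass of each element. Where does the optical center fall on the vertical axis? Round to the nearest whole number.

Taking area as weight: artist name 99·42 = 4158, photo 33·55 = 1815, title type 67·149 = 9983, label logo 101·154 = 15554, texture block 139·185 = 25715. Sum 57225.
y: (4158·90 + 1815·326 + 9983·346 + 15554·147 + 25715·299) / 57225 = 14395251 / 57225 ≈ 251.56

y ≈ 252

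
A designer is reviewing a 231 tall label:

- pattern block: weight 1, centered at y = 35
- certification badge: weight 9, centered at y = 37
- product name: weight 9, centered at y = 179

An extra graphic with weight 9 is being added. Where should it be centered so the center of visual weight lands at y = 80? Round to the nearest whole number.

y ≈ 29

After adding the extra graphic, total weight = 1 + 9 + 9 + 9 = 28.
Along y: (1979 + 9·y) / 28 = 80 (existing moment 1·35 + 9·37 + 9·179 = 1979) ⇒ y = (2240 − 1979) / 9 ≈ 29.00.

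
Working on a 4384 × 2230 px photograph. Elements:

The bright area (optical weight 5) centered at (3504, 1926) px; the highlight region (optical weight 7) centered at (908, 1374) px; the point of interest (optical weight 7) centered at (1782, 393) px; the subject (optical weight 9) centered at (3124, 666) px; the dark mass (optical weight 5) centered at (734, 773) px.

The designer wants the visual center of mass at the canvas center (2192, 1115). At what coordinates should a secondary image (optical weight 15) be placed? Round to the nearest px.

(2472, 1444)

With the secondary image, Σw becomes 5 + 7 + 7 + 9 + 5 + 15 = 48.
Along x: (68136 + 15·x) / 48 = 2192 (existing moment 5·3504 + 7·908 + 7·1782 + 9·3124 + 5·734 = 68136) ⇒ x = (105216 − 68136) / 15 ≈ 2472.00.
Along y: (31858 + 15·y) / 48 = 1115 (existing moment 5·1926 + 7·1374 + 7·393 + 9·666 + 5·773 = 31858) ⇒ y = (53520 − 31858) / 15 ≈ 1444.13.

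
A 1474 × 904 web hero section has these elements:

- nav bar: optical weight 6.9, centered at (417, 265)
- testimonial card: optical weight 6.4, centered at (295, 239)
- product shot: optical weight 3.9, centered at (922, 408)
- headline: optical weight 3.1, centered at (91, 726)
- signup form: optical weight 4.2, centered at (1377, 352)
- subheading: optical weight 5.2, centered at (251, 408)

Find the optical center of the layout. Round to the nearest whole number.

Weights sum to 6.9 + 6.4 + 3.9 + 3.1 + 4.2 + 5.2 = 29.7.
Σw·x = 15731.8; x̄ = 15731.8/29.7 ≈ 529.69.
y: moment 10799.9 / weight 29.7 ≈ 363.63

(530, 364)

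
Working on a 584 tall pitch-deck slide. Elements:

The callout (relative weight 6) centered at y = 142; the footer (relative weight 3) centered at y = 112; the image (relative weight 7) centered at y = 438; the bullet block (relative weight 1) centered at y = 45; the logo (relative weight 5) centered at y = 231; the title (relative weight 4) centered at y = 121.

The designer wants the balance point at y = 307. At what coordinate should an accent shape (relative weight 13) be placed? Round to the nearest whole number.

New total weight: (6 + 3 + 7 + 1 + 5 + 4) + 13 = 39.
y: need Σw·y = 39·307 = 11973. Existing = 6·142 + 3·112 + 7·438 + 1·45 + 5·231 + 4·121 = 5938. Remainder 6035 / 13 ≈ 464.23.

y ≈ 464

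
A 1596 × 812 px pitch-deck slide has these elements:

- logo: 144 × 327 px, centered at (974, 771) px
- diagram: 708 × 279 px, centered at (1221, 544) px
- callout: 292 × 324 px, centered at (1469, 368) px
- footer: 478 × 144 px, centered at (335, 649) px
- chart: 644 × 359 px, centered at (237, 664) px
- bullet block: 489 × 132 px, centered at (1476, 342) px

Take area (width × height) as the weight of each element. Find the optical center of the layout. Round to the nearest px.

(851, 567)

Taking area as weight: logo 144·327 = 47088, diagram 708·279 = 197532, callout 292·324 = 94608, footer 478·144 = 68832, chart 644·359 = 231196, bullet block 489·132 = 64548. Sum 703804.
x: moment 599154456 / weight 703804 ≈ 851.31
Σw·y = 398839528; ȳ = 398839528/703804 ≈ 566.69.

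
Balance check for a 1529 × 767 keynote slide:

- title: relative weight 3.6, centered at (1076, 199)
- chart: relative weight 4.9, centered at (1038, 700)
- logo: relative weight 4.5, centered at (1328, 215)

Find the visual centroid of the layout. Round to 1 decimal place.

(1148.9, 393.4)

Total weight = 3.6 + 4.9 + 4.5 = 13.0.
x: (3.6·1076 + 4.9·1038 + 4.5·1328) / 13.0 = 14935.8 / 13.0 ≈ 1148.91
y: (3.6·199 + 4.9·700 + 4.5·215) / 13.0 = 5113.9 / 13.0 ≈ 393.38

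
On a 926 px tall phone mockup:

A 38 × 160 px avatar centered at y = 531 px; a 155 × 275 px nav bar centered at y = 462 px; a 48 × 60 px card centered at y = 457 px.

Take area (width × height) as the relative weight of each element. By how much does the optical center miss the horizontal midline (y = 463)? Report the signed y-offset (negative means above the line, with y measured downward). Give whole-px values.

≈ 7 px

Taking area as weight: avatar 38·160 = 6080, nav bar 155·275 = 42625, card 48·60 = 2880. Sum 51585.
Σw·y = 6080·531 + 42625·462 + 2880·457 = 24237390, so ȳ = 24237390/51585 ≈ 469.85.
Offset from y = 463: 469.85 − 463 ≈ 6.85.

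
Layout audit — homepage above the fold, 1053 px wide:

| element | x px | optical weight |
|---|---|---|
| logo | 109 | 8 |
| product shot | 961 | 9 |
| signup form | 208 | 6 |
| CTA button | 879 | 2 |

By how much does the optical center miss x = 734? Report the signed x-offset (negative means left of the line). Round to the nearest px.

≈ -233 px

Σw = 8 + 9 + 6 + 2 = 25.
x-moment: 8·109 + 9·961 + 6·208 + 2·879 = 12527; centroid 12527/25 ≈ 501.08.
Offset from x = 734: 501.08 − 734 ≈ -232.92.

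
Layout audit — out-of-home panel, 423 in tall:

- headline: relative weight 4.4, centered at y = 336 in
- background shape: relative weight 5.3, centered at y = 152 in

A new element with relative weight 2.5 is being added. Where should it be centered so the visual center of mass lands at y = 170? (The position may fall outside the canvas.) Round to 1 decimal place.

y ≈ -84.0

New total weight: (4.4 + 5.3) + 2.5 = 12.2.
y: need Σw·y = 12.2·170 = 2074.0. Existing = 4.4·336 + 5.3·152 = 2284.0. Remainder -210.0 / 2.5 ≈ -84.00.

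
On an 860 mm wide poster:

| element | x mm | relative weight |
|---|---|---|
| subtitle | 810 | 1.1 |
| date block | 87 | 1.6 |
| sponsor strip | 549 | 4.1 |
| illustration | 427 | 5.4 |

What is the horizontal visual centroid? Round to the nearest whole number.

Total weight = 1.1 + 1.6 + 4.1 + 5.4 = 12.2.
x: (1.1·810 + 1.6·87 + 4.1·549 + 5.4·427) / 12.2 = 5586.9 / 12.2 ≈ 457.94

x ≈ 458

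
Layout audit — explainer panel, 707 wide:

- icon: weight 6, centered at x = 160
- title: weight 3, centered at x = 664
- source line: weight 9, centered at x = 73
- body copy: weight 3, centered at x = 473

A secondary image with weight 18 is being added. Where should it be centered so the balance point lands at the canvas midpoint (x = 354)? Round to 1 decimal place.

After adding the secondary image, total weight = 6 + 3 + 9 + 3 + 18 = 39.
Along x: (5028 + 18·x) / 39 = 354 (existing moment 6·160 + 3·664 + 9·73 + 3·473 = 5028) ⇒ x = (13806 − 5028) / 18 ≈ 487.67.

x ≈ 487.7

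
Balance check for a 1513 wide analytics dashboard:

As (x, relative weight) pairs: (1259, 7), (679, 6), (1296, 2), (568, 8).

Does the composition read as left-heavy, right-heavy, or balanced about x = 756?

right-heavy

Σw = 7 + 6 + 2 + 8 = 23.
x-moment: 7·1259 + 6·679 + 2·1296 + 8·568 = 20023; centroid 20023/23 ≈ 870.57.
870.6 lies right of the midline 756, so the layout is right-heavy.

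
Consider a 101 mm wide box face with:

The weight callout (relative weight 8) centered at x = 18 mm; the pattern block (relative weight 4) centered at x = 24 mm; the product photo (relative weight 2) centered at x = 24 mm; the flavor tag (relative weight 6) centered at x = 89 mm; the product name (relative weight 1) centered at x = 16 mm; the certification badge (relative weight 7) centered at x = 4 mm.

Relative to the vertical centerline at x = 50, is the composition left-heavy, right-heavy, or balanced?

Weights sum to 8 + 4 + 2 + 6 + 1 + 7 = 28.
x-moment: 8·18 + 4·24 + 2·24 + 6·89 + 1·16 + 7·4 = 866; centroid 866/28 ≈ 30.93.
Since 30.9 is left of 50, the composition reads left-heavy.

left-heavy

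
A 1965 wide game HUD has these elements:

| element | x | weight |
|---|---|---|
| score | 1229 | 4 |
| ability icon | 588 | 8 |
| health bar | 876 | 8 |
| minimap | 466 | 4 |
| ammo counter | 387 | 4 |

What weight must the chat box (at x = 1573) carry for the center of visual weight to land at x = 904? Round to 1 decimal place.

Known weights sum to 4 + 8 + 8 + 4 + 4 = 28; their moment is 4·1229 + 8·588 + 8·876 + 4·466 + 4·387 = 20040.
Set Σw·x/Σw = 904: (20040 + 1573w) = 904·(28 + w).
So w = (904·28 − 20040)/(1573 − 904) = 5272/669 ≈ 7.88.

w ≈ 7.9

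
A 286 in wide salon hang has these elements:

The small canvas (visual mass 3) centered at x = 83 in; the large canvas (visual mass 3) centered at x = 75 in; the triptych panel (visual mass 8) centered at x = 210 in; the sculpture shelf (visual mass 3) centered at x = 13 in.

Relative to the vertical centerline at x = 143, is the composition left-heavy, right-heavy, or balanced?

Weights sum to 3 + 3 + 8 + 3 = 17.
x: (3·83 + 3·75 + 8·210 + 3·13) / 17 = 2193 / 17 ≈ 129.00
129.0 lies left of the midline 143, so the layout is left-heavy.

left-heavy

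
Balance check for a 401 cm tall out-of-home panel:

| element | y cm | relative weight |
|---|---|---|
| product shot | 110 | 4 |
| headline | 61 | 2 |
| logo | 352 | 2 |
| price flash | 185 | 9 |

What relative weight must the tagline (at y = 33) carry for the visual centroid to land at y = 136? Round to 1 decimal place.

Existing Σw = 17 (4 + 2 + 2 + 9); existing moment 4·110 + 2·61 + 2·352 + 9·185 = 2931.
For the centroid to hit 136: (2931 + w·33) / (17 + w) = 136.
So w = (136·17 − 2931)/(33 − 136) = -619/-103 ≈ 6.01.

w ≈ 6.0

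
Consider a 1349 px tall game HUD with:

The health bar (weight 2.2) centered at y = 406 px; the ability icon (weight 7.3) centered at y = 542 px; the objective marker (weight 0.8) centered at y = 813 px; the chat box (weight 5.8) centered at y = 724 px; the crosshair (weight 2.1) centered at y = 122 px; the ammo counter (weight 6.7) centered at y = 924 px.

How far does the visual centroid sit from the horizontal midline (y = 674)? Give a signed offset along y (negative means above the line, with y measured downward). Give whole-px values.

≈ -26 px

Weights sum to 2.2 + 7.3 + 0.8 + 5.8 + 2.1 + 6.7 = 24.9.
Σw·y = 2.2·406 + 7.3·542 + 0.8·813 + 5.8·724 + 2.1·122 + 6.7·924 = 16146.4, so ȳ = 16146.4/24.9 ≈ 648.45.
Against y = 674, that's 648.45 − 674 = -25.55.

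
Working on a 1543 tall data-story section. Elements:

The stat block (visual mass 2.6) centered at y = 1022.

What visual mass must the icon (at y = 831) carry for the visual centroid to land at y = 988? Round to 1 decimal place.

w ≈ 0.6

The single fixed element contributes weight 2.6, moment 2.6·1022 = 2657.2.
Set Σw·y/Σw = 988: (2657.2 + 831w) = 988·(2.6 + w).
Solving: w = (988·2.6 − 2657.2) / (831 − 988) = -88.4 / -157 ≈ 0.56.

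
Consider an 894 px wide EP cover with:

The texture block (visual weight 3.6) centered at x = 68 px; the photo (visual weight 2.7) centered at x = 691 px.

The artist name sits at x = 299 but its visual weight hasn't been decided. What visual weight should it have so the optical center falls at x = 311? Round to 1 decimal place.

Known weights sum to 3.6 + 2.7 = 6.3; their moment is 3.6·68 + 2.7·691 = 2110.5.
For the centroid to hit 311: (2110.5 + w·299) / (6.3 + w) = 311.
So w = (311·6.3 − 2110.5)/(299 − 311) = -151.2/-12 ≈ 12.60.

w ≈ 12.6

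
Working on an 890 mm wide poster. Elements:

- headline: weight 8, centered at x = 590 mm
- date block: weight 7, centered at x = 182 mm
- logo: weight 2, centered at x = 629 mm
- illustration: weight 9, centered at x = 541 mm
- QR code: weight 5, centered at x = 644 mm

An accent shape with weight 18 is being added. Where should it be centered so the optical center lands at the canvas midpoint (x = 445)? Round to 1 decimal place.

New total weight: (8 + 7 + 2 + 9 + 5) + 18 = 49.
x: need Σw·x = 49·445 = 21805. Existing = 8·590 + 7·182 + 2·629 + 9·541 + 5·644 = 15341. Remainder 6464 / 18 ≈ 359.11.

x ≈ 359.1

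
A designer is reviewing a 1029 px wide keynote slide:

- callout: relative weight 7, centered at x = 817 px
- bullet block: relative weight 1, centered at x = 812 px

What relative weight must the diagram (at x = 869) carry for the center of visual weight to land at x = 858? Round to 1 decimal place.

w ≈ 30.3

Known weights sum to 7 + 1 = 8; their moment is 7·817 + 1·812 = 6531.
Balance at x = 858 requires (6531 + w·869) / (8 + w) = 858.
Rearranging, w·(869 − 858) = 858·8 − 6531 = 333, so w ≈ 333/11 = 30.27.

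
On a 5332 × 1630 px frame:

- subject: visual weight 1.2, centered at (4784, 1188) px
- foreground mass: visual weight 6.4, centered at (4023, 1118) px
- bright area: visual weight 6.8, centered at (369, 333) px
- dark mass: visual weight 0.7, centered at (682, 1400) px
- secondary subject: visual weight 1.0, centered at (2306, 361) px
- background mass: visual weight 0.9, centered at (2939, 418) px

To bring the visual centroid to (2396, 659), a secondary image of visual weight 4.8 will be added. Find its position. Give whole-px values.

With the secondary image, Σw becomes 1.2 + 6.4 + 6.8 + 0.7 + 1.0 + 0.9 + 4.8 = 21.8.
x: target moment 21.8×2396 = 52232.8; current 1.2·4784 + 6.4·4023 + 6.8·369 + 0.7·682 + 1.0·2306 + 0.9·2939 = 39425.7; the secondary image supplies 12807.1, so x = 12807.1/4.8 ≈ 2668.15.
y: target moment 21.8×659 = 14366.2; current 1.2·1188 + 6.4·1118 + 6.8·333 + 0.7·1400 + 1.0·361 + 0.9·418 = 12562.4; the secondary image supplies 1803.8, so y = 1803.8/4.8 ≈ 375.79.

(2668, 376)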